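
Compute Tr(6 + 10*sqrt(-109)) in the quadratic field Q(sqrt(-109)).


Tr(a + b*sqrt(d)) = (a + b*sqrt(d)) + (a - b*sqrt(d)) = 2a
= 2 * (6)
= 12

12


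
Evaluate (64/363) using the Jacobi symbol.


Compute (64/363) via quadratic reciprocity:
  pull out 2: (2/363) = -1  (since 363 mod 8 = 3)
  pull out 2: (2/363) = -1  (since 363 mod 8 = 3)
  pull out 2: (2/363) = -1  (since 363 mod 8 = 3)
  pull out 2: (2/363) = -1  (since 363 mod 8 = 3)
  pull out 2: (2/363) = -1  (since 363 mod 8 = 3)
  pull out 2: (2/363) = -1  (since 363 mod 8 = 3)
  (1/363) = 1
Product of signs = 1

1


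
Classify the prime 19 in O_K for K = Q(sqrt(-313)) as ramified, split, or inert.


K = Q(sqrt(-313)). Since d mod 4 = 3, disc(K) = -1252.
Check p | disc: -1252 mod 19 = 2.
p does not divide disc. Compute Legendre symbol (d/p):
10^((19-1)/2) mod 19 = -1
(d/p) = -1, so p is inert: (p) stays prime with e=1, f=2, g=1.
Therefore p is inert.

inert


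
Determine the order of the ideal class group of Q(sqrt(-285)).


K = Q(sqrt(-285)). d mod 4 = 3, so D = disc(K) = 4d = -1140
h(K) equals the number of primitive reduced positive-definite forms (a, b, c) = a*x^2 + b*x*y + c*y^2 with b^2 - 4ac = D,
where reduced means |b| <= a <= c, with b >= 0 whenever |b| = a or a = c, and primitive means gcd(a, b, c) = 1.
Reduced forces 3a^2 <= |D| = 1140, so 1 <= a <= 19; b must have the parity of D, and c = (b^2 - D)/(4a) must be an integer >= a.
Enumerate a = 1..19, b in [-a, a]:
  a=1: (1, 0, 285)  [1]
  a=2: (2, 2, 143)  [1]
  a=3: (3, 0, 95)  [1]
  a=4: none
  a=5: (5, 0, 57)  [1]
  a=6: (6, 6, 49)  [1]
  a=7: (7, -6, 42), (7, 6, 42)  [2]
  a=8..9: none
  a=10: (10, 10, 31)  [1]
  a=11: (11, -2, 26), (11, 2, 26)  [2]
  a=12: none
  a=13: (13, -2, 22), (13, 2, 22)  [2]
  a=14: (14, -6, 21), (14, 6, 21)  [2]
  a=15: (15, 0, 19)  [1]
  a=16: none
  a=17: (17, 4, 17)  [1]
  a=18..19: none
Total reduced forms: 1 + 1 + 1 + 1 + 1 + 2 + 1 + 2 + 2 + 2 + 1 + 1 = 16
h = 16

16


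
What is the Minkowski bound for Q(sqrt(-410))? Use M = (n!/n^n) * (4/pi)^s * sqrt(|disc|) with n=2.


d = -410, d mod 4 = 2, so disc(K) = 4d = -1640; |disc(K)| = 1640
Imaginary quadratic field, so n = 2, s = r2 = 1, r1 = 0
M = (n!/n^n) * (4/pi)^s * sqrt(|disc(K)|) = (2!/2^2) * (4/pi)^1 * sqrt(1640)
= 0.5 * 1.273240 * 40.496913
= 25.7811

25.7811


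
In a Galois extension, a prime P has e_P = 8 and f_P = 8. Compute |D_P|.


|D_P| = e * f
= 8 * 8
= 64

64


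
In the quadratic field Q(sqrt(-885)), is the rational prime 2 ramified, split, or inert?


K = Q(sqrt(-885)). Since d mod 4 = 3, disc(K) = -3540.
Check p | disc: -3540 mod 2 = 0.
p divides disc, so p ramifies: (p) = P^2 with e=2, f=1, g=1.
Therefore p is ramified.

ramified


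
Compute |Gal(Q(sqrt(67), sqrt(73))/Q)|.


The 2 square roots of distinct primes are multiplicatively independent over Q,
so [K:Q] = 2^2 and Gal(K/Q) is isomorphic to (Z/2Z)^2.
|Gal| = 2^2 = 4

4


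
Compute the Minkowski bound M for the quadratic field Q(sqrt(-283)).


d = -283, d mod 4 = 1, so disc(K) = d = -283; |disc(K)| = 283
Imaginary quadratic field, so n = 2, s = r2 = 1, r1 = 0
M = (n!/n^n) * (4/pi)^s * sqrt(|disc(K)|) = (2!/2^2) * (4/pi)^1 * sqrt(283)
= 0.5 * 1.273240 * 16.822604
= 10.7096

10.7096


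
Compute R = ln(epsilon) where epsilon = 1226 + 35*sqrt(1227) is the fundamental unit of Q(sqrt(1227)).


epsilon = 1226 + 35*sqrt(1227)
= 2451.9996
R = ln(2451.9996)
= 7.8047

7.8047


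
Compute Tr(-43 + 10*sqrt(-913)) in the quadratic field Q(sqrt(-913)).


Tr(a + b*sqrt(d)) = (a + b*sqrt(d)) + (a - b*sqrt(d)) = 2a
= 2 * (-43)
= -86

-86


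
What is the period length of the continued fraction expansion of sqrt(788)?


Run the CF algorithm for sqrt(788).
a_0 = floor(sqrt(788)) = 28; set m_0=0, q_0=1.
Recurrence: m' = q*a - m,  q' = (d - m'^2)/q,  a' = floor((a_0 + m')/q').
  step 1: m=28, q=4, a=14
  step 2: m=28, q=1, a=56
a_2 = 2*a_0 = 56, so the period closes here.
sqrt(788) = [28; 14, 56]
Period length = 2

2


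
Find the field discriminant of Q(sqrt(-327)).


For K = Q(sqrt(d)) with d squarefree: disc(K) = d if d = 1 mod 4, and disc(K) = 4d if d = 2 or 3 mod 4.
Here d = -327, and d mod 4 = 1.
d = 1 mod 4 (O_K = Z[(1+sqrt(d))/2]), so disc(K) = d = -327

-327


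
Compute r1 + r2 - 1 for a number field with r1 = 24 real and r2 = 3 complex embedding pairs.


By Dirichlet's unit theorem:
rank = r1 + r2 - 1
= 24 + 3 - 1
= 26

26


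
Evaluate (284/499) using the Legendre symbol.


p = 499 is prime, so compute (284/499) with the reciprocity algorithm (Jacobi-symbol steps: pull out 2s via (2/n), flip via reciprocity, reduce):
  pull out 2: (2/499) = -1  (since 499 mod 8 = 3)
  pull out 2: (2/499) = -1  (since 499 mod 8 = 3)
  reciprocity: (71/499) -> -(499/71)
  reduce: (2/71)
  pull out 2: (2/71) = +1  (since 71 mod 8 = 7)
  (1/71) = 1
Product of signs = -1
(284/499) = -1

-1


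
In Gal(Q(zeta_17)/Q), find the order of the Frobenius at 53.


The Frobenius at p in Gal(Q(zeta_n)/Q) = (Z/nZ)* is the class of p, so its order is ord_17(53), the smallest k >= 1 with 53^k = 1 mod 17.
n = 17 = 17, phi(17) = 16; the order divides phi(n).
Divisors of 16: 1, 2, 4, 8, 16
Repeated squaring mod 17: 53^1 = 2, 53^2 = 4, 53^4 = 16, 53^8 = 1, 53^16 = 1
Test divisors in increasing order:
  k=1: 53^1 = 2 mod 17
  k=2: 53^2 = 4 mod 17
  k=4: 53^4 = 16 mod 17
  k=8: 53^8 = 1 mod 17  <- first divisor giving 1
Order = 8

8


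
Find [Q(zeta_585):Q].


The degree equals Euler's totient phi(585).
585 = 3^2 * 5 * 13
phi(585) = 288

288


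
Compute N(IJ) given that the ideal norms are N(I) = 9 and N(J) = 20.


N(IJ) = N(I) * N(J)
= 9 * 20
= 180

180


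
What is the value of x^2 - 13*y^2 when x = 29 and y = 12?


x^2 - d*y^2
= 29^2 - 13*12^2
= 841 - 1872
= -1031

-1031


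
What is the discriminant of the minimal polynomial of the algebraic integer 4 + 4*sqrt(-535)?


The element 4 + 4*sqrt(-535) has minimal polynomial:
x^2 - 8*x + 8576
Discriminant = (-8)^2 - 4*(8576)
= 64 - 34304
= -34240

-34240


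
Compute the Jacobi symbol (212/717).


Compute (212/717) via quadratic reciprocity:
  pull out 2: (2/717) = -1  (since 717 mod 8 = 5)
  pull out 2: (2/717) = -1  (since 717 mod 8 = 5)
  reciprocity: (53/717) -> +(717/53)
  reduce: (28/53)
  pull out 2: (2/53) = -1  (since 53 mod 8 = 5)
  pull out 2: (2/53) = -1  (since 53 mod 8 = 5)
  reciprocity: (7/53) -> +(53/7)
  reduce: (4/7)
  pull out 2: (2/7) = +1  (since 7 mod 8 = 7)
  pull out 2: (2/7) = +1  (since 7 mod 8 = 7)
  (1/7) = 1
Product of signs = 1

1


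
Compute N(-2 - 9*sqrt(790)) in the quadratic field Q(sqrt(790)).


N(a + b*sqrt(d)) = a^2 - d*b^2
= (-2)^2 - (790)*(-9)^2
= 4 - 63990
= -63986

-63986


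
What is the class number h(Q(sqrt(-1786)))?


K = Q(sqrt(-1786)). d mod 4 = 2, so D = disc(K) = 4d = -7144
h(K) equals the number of primitive reduced positive-definite forms (a, b, c) = a*x^2 + b*x*y + c*y^2 with b^2 - 4ac = D,
where reduced means |b| <= a <= c, with b >= 0 whenever |b| = a or a = c, and primitive means gcd(a, b, c) = 1.
Reduced forces 3a^2 <= |D| = 7144, so 1 <= a <= 48; b must have the parity of D, and c = (b^2 - D)/(4a) must be an integer >= a.
Enumerate a = 1..48, b in [-a, a]:
  a=1: (1, 0, 1786)  [1]
  a=2: (2, 0, 893)  [1]
  a=3..4: none
  a=5: (5, -4, 358), (5, 4, 358)  [2]
  a=6..9: none
  a=10: (10, -4, 179), (10, 4, 179)  [2]
  a=11..16: none
  a=17: (17, -8, 106), (17, 8, 106)  [2]
  a=18: none
  a=19: (19, 0, 94)  [1]
  a=20..22: none
  a=23: (23, -20, 82), (23, 20, 82)  [2]
  a=24: none
  a=25: (25, -16, 74), (25, 16, 74)  [2]
  a=26..33: none
  a=34: (34, -8, 53), (34, 8, 53)  [2]
  a=35..36: none
  a=37: (37, -16, 50), (37, 16, 50)  [2]
  a=38: (38, 0, 47)  [1]
  a=39..40: none
  a=41: (41, -20, 46), (41, 20, 46)  [2]
  a=42..48: none
Total reduced forms: 1 + 1 + 2 + 2 + 2 + 1 + 2 + 2 + 2 + 2 + 1 + 2 = 20
h = 20

20


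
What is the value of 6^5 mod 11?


p = 11 is prime and the exponent is (p-1)/2 = 5, so by Euler's criterion 6^5 = (6/11) = +1 or -1 mod 11.
Compute by square-and-multiply:
  5 = 4 + 1 (binary 101)
  Repeated squaring mod 11: 6^1 = 6, 6^2 = 3, 6^4 = 9
  6^5 = 6^4 * 6^1 = 9 * 6 mod 11
    9 * 6 = 54 = 10 mod 11
  6^5 = 10 mod 11
Result 10 = p - 1 = -1 mod 11: 6 is a quadratic non-residue mod 11. As a residue in [0, p-1] the value is 10.
6^5 mod 11 = 10

10


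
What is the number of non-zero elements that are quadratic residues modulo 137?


For prime p, the number of non-zero quadratic residues is (p-1)/2.
= (137-1)/2
= 68

68


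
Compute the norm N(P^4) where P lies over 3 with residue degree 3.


N(P^a) = p^(a*f)
= 3^(4*3)
= 3^12
= 531441

531441


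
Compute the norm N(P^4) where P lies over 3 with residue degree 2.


N(P^a) = p^(a*f)
= 3^(4*2)
= 3^8
= 6561

6561


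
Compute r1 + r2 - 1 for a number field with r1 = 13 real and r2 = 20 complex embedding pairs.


By Dirichlet's unit theorem:
rank = r1 + r2 - 1
= 13 + 20 - 1
= 32

32


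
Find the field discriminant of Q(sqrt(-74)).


For K = Q(sqrt(d)) with d squarefree: disc(K) = d if d = 1 mod 4, and disc(K) = 4d if d = 2 or 3 mod 4.
Here d = -74, and d mod 4 = 2.
d = 2 mod 4, not 1 (O_K = Z[sqrt(d)]), so disc(K) = 4d = 4 * (-74) = -296

-296


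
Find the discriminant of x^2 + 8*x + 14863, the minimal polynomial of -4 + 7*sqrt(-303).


The element -4 + 7*sqrt(-303) has minimal polynomial:
x^2 + 8*x + 14863
Discriminant = (8)^2 - 4*(14863)
= 64 - 59452
= -59388

-59388


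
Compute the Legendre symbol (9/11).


p = 11 is prime, so compute (9/11) with the reciprocity algorithm (Jacobi-symbol steps: pull out 2s via (2/n), flip via reciprocity, reduce):
  reciprocity: (9/11) -> +(11/9)
  reduce: (2/9)
  pull out 2: (2/9) = +1  (since 9 mod 8 = 1)
  (1/9) = 1
Product of signs = 1
(9/11) = 1

1


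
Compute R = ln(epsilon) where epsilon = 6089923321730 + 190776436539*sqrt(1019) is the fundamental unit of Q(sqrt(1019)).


epsilon = 6089923321730 + 190776436539*sqrt(1019)
= 1.2180e+13
R = ln(1.2180e+13)
= 30.1308

30.1308


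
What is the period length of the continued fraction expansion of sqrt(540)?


Run the CF algorithm for sqrt(540).
a_0 = floor(sqrt(540)) = 23; set m_0=0, q_0=1.
Recurrence: m' = q*a - m,  q' = (d - m'^2)/q,  a' = floor((a_0 + m')/q').
  step 1: m=23, q=11, a=4
  step 2: m=21, q=9, a=4
  step 3: m=15, q=35, a=1
  step 4: m=20, q=4, a=10
  step 5: m=20, q=35, a=1
  step 6: m=15, q=9, a=4
  step 7: m=21, q=11, a=4
  step 8: m=23, q=1, a=46
a_8 = 2*a_0 = 46, so the period closes here.
sqrt(540) = [23; 4, 4, 1, 10, 1, 4, 4, 46]
Period length = 8

8


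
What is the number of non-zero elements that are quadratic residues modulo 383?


For prime p, the number of non-zero quadratic residues is (p-1)/2.
= (383-1)/2
= 191

191


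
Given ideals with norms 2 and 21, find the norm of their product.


N(IJ) = N(I) * N(J)
= 2 * 21
= 42

42


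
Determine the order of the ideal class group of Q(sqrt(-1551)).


K = Q(sqrt(-1551)). d mod 4 = 1, so D = disc(K) = d = -1551
h(K) equals the number of primitive reduced positive-definite forms (a, b, c) = a*x^2 + b*x*y + c*y^2 with b^2 - 4ac = D,
where reduced means |b| <= a <= c, with b >= 0 whenever |b| = a or a = c, and primitive means gcd(a, b, c) = 1.
Reduced forces 3a^2 <= |D| = 1551, so 1 <= a <= 22; b must have the parity of D, and c = (b^2 - D)/(4a) must be an integer >= a.
Enumerate a = 1..22, b in [-a, a]:
  a=1: (1, 1, 388)  [1]
  a=2: (2, -1, 194), (2, 1, 194)  [2]
  a=3: (3, 3, 130)  [1]
  a=4: (4, -1, 97), (4, 1, 97)  [2]
  a=5: (5, -3, 78), (5, 3, 78)  [2]
  a=6: (6, -3, 65), (6, 3, 65)  [2]
  a=7: none
  a=8: (8, -7, 50), (8, 7, 50)  [2]
  a=9: none
  a=10: (10, -7, 40), (10, -3, 39), (10, 3, 39), (10, 7, 40)  [4]
  a=11: (11, 11, 38)  [1]
  a=12: (12, -9, 34), (12, 9, 34)  [2]
  a=13: (13, -3, 30), (13, 3, 30)  [2]
  a=14: none
  a=15: (15, -3, 26), (15, 3, 26)  [2]
  a=16: (16, -7, 25), (16, 7, 25)  [2]
  a=17: (17, -9, 24), (17, 9, 24)  [2]
  a=18: none
  a=19: (19, -11, 22), (19, 11, 22)  [2]
  a=20: (20, -17, 23), (20, 7, 20), (20, 17, 23)  [3]
  a=21..22: none
Total reduced forms: 1 + 2 + 1 + 2 + 2 + 2 + 2 + 4 + 1 + 2 + 2 + 2 + 2 + 2 + 2 + 3 = 32
h = 32

32


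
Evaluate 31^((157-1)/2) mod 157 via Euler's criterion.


p = 157 is prime and the exponent is (p-1)/2 = 78, so by Euler's criterion 31^78 = (31/157) = +1 or -1 mod 157.
Compute by square-and-multiply:
  78 = 64 + 8 + 4 + 2 (binary 1001110)
  Repeated squaring mod 157: 31^1 = 31, 31^2 = 19, 31^4 = 47, 31^8 = 11, 31^16 = 121, 31^32 = 40, 31^64 = 30
  31^78 = 31^64 * 31^8 * 31^4 * 31^2 = 30 * 11 * 47 * 19 mod 157
    30 * 11 = 330 = 16 mod 157
    16 * 47 = 752 = 124 mod 157
    124 * 19 = 2356 = 1 mod 157
  31^78 = 1 mod 157
Result 1: 31 is a quadratic residue mod 157.
31^78 mod 157 = 1

1


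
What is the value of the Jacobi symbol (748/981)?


Compute (748/981) via quadratic reciprocity:
  pull out 2: (2/981) = -1  (since 981 mod 8 = 5)
  pull out 2: (2/981) = -1  (since 981 mod 8 = 5)
  reciprocity: (187/981) -> +(981/187)
  reduce: (46/187)
  pull out 2: (2/187) = -1  (since 187 mod 8 = 3)
  reciprocity: (23/187) -> -(187/23)
  reduce: (3/23)
  reciprocity: (3/23) -> -(23/3)
  reduce: (2/3)
  pull out 2: (2/3) = -1  (since 3 mod 8 = 3)
  (1/3) = 1
Product of signs = 1

1


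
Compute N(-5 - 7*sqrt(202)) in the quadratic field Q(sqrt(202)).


N(a + b*sqrt(d)) = a^2 - d*b^2
= (-5)^2 - (202)*(-7)^2
= 25 - 9898
= -9873

-9873


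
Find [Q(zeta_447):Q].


The degree equals Euler's totient phi(447).
447 = 3 * 149
phi(447) = 296

296


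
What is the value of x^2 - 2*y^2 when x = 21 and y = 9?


x^2 - d*y^2
= 21^2 - 2*9^2
= 441 - 162
= 279

279


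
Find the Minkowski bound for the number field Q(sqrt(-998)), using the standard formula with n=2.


d = -998, d mod 4 = 2, so disc(K) = 4d = -3992; |disc(K)| = 3992
Imaginary quadratic field, so n = 2, s = r2 = 1, r1 = 0
M = (n!/n^n) * (4/pi)^s * sqrt(|disc(K)|) = (2!/2^2) * (4/pi)^1 * sqrt(3992)
= 0.5 * 1.273240 * 63.182276
= 40.2231

40.2231


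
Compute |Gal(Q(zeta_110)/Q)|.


|Gal(Q(zeta_110)/Q)| = phi(110)
= 40

40


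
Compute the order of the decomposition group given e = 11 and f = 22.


|D_P| = e * f
= 11 * 22
= 242

242


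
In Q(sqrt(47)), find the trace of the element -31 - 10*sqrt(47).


Tr(a + b*sqrt(d)) = (a + b*sqrt(d)) + (a - b*sqrt(d)) = 2a
= 2 * (-31)
= -62

-62


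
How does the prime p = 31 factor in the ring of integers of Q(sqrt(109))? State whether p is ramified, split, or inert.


K = Q(sqrt(109)). Since d mod 4 = 1, disc(K) = 109.
Check p | disc: 109 mod 31 = 16.
p does not divide disc. Compute Legendre symbol (d/p):
16^((31-1)/2) mod 31 = 1
(d/p) = 1, so p splits: (p) = P*P' with e=1, f=1, g=2.
Therefore p is split.

split


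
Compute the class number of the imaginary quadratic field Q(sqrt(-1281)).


K = Q(sqrt(-1281)). d mod 4 = 3, so D = disc(K) = 4d = -5124
h(K) equals the number of primitive reduced positive-definite forms (a, b, c) = a*x^2 + b*x*y + c*y^2 with b^2 - 4ac = D,
where reduced means |b| <= a <= c, with b >= 0 whenever |b| = a or a = c, and primitive means gcd(a, b, c) = 1.
Reduced forces 3a^2 <= |D| = 5124, so 1 <= a <= 41; b must have the parity of D, and c = (b^2 - D)/(4a) must be an integer >= a.
Enumerate a = 1..41, b in [-a, a]:
  a=1: (1, 0, 1281)  [1]
  a=2: (2, 2, 641)  [1]
  a=3: (3, 0, 427)  [1]
  a=4: none
  a=5: (5, -4, 257), (5, 4, 257)  [2]
  a=6: (6, 6, 215)  [1]
  a=7: (7, 0, 183)  [1]
  a=8..9: none
  a=10: (10, -6, 129), (10, 6, 129)  [2]
  a=11..13: none
  a=14: (14, 14, 95)  [1]
  a=15: (15, -6, 86), (15, 6, 86)  [2]
  a=16..18: none
  a=19: (19, -14, 70), (19, 14, 70)  [2]
  a=20: none
  a=21: (21, 0, 61)  [1]
  a=22..24: none
  a=25: (25, -24, 57), (25, 24, 57)  [2]
  a=26..28: none
  a=29: (29, -26, 50), (29, 26, 50)  [2]
  a=30: (30, -6, 43), (30, 6, 43)  [2]
  a=31..34: none
  a=35: (35, -14, 38), (35, 14, 38)  [2]
  a=36..40: none
  a=41: (41, 40, 41)  [1]
Total reduced forms: 1 + 1 + 1 + 2 + 1 + 1 + 2 + 1 + 2 + 2 + 1 + 2 + 2 + 2 + 2 + 1 = 24
h = 24

24


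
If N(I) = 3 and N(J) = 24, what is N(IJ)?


N(IJ) = N(I) * N(J)
= 3 * 24
= 72

72


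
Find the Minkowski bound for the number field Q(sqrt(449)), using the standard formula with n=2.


d = 449, d mod 4 = 1, so disc(K) = d = 449; |disc(K)| = 449
Real quadratic field, so n = 2, s = r2 = 0, r1 = 2
M = (n!/n^n) * (4/pi)^s * sqrt(|disc(K)|) = (2!/2^2) * (4/pi)^0 * sqrt(449)
= 0.5 * 1.000000 * 21.189620
= 10.5948

10.5948


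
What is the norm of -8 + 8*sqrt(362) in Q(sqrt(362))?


N(a + b*sqrt(d)) = a^2 - d*b^2
= (-8)^2 - (362)*(8)^2
= 64 - 23168
= -23104

-23104


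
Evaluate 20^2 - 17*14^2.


x^2 - d*y^2
= 20^2 - 17*14^2
= 400 - 3332
= -2932

-2932


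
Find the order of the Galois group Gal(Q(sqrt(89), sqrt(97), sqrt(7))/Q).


The 3 square roots of distinct primes are multiplicatively independent over Q,
so [K:Q] = 2^3 and Gal(K/Q) is isomorphic to (Z/2Z)^3.
|Gal| = 2^3 = 8

8


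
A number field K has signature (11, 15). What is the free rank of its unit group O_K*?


By Dirichlet's unit theorem:
rank = r1 + r2 - 1
= 11 + 15 - 1
= 25

25


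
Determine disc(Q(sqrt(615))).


For K = Q(sqrt(d)) with d squarefree: disc(K) = d if d = 1 mod 4, and disc(K) = 4d if d = 2 or 3 mod 4.
Here d = 615, and d mod 4 = 3.
d = 3 mod 4, not 1 (O_K = Z[sqrt(d)]), so disc(K) = 4d = 4 * (615) = 2460

2460


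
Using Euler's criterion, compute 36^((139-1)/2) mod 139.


p = 139 is prime and the exponent is (p-1)/2 = 69, so by Euler's criterion 36^69 = (36/139) = +1 or -1 mod 139.
Compute by square-and-multiply:
  69 = 64 + 4 + 1 (binary 1000101)
  Repeated squaring mod 139: 36^1 = 36, 36^2 = 45, 36^4 = 79, 36^8 = 125, 36^16 = 57, 36^32 = 52, 36^64 = 63
  36^69 = 36^64 * 36^4 * 36^1 = 63 * 79 * 36 mod 139
    63 * 79 = 4977 = 112 mod 139
    112 * 36 = 4032 = 1 mod 139
  36^69 = 1 mod 139
Result 1: 36 is a quadratic residue mod 139.
36^69 mod 139 = 1

1


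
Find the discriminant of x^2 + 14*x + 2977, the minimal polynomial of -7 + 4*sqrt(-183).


The element -7 + 4*sqrt(-183) has minimal polynomial:
x^2 + 14*x + 2977
Discriminant = (14)^2 - 4*(2977)
= 196 - 11908
= -11712

-11712


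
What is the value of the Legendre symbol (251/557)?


p = 557 is prime, so compute (251/557) with the reciprocity algorithm (Jacobi-symbol steps: pull out 2s via (2/n), flip via reciprocity, reduce):
  reciprocity: (251/557) -> +(557/251)
  reduce: (55/251)
  reciprocity: (55/251) -> -(251/55)
  reduce: (31/55)
  reciprocity: (31/55) -> -(55/31)
  reduce: (24/31)
  pull out 2: (2/31) = +1  (since 31 mod 8 = 7)
  pull out 2: (2/31) = +1  (since 31 mod 8 = 7)
  pull out 2: (2/31) = +1  (since 31 mod 8 = 7)
  reciprocity: (3/31) -> -(31/3)
  reduce: (1/3)
  (1/3) = 1
Product of signs = -1
(251/557) = -1

-1


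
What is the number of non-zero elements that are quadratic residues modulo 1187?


For prime p, the number of non-zero quadratic residues is (p-1)/2.
= (1187-1)/2
= 593

593


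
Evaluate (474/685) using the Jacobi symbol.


Compute (474/685) via quadratic reciprocity:
  pull out 2: (2/685) = -1  (since 685 mod 8 = 5)
  reciprocity: (237/685) -> +(685/237)
  reduce: (211/237)
  reciprocity: (211/237) -> +(237/211)
  reduce: (26/211)
  pull out 2: (2/211) = -1  (since 211 mod 8 = 3)
  reciprocity: (13/211) -> +(211/13)
  reduce: (3/13)
  reciprocity: (3/13) -> +(13/3)
  reduce: (1/3)
  (1/3) = 1
Product of signs = 1

1


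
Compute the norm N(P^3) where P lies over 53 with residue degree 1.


N(P^a) = p^(a*f)
= 53^(3*1)
= 53^3
= 148877

148877


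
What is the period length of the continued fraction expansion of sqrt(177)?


Run the CF algorithm for sqrt(177).
a_0 = floor(sqrt(177)) = 13; set m_0=0, q_0=1.
Recurrence: m' = q*a - m,  q' = (d - m'^2)/q,  a' = floor((a_0 + m')/q').
  step 1: m=13, q=8, a=3
  step 2: m=11, q=7, a=3
  step 3: m=10, q=11, a=2
  step 4: m=12, q=3, a=8
  step 5: m=12, q=11, a=2
  step 6: m=10, q=7, a=3
  step 7: m=11, q=8, a=3
  step 8: m=13, q=1, a=26
a_8 = 2*a_0 = 26, so the period closes here.
sqrt(177) = [13; 3, 3, 2, 8, 2, 3, 3, 26]
Period length = 8

8


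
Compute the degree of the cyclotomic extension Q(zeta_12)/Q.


The degree equals Euler's totient phi(12).
12 = 2^2 * 3
phi(12) = 4

4


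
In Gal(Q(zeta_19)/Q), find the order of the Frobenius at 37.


The Frobenius at p in Gal(Q(zeta_n)/Q) = (Z/nZ)* is the class of p, so its order is ord_19(37), the smallest k >= 1 with 37^k = 1 mod 19.
n = 19 = 19, phi(19) = 18; the order divides phi(n).
Divisors of 18: 1, 2, 3, 6, 9, 18
Repeated squaring mod 19: 37^1 = 18, 37^2 = 1, 37^4 = 1, 37^8 = 1, 37^16 = 1
Test divisors in increasing order:
  k=1: 37^1 = 18 mod 19
  k=2: 37^2 = 1 mod 19  <- first divisor giving 1
Order = 2

2


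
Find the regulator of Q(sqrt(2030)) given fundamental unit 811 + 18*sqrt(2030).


epsilon = 811 + 18*sqrt(2030)
= 1621.9994
R = ln(1621.9994)
= 7.3914

7.3914


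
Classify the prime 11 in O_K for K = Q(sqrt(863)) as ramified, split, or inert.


K = Q(sqrt(863)). Since d mod 4 = 3, disc(K) = 3452.
Check p | disc: 3452 mod 11 = 9.
p does not divide disc. Compute Legendre symbol (d/p):
5^((11-1)/2) mod 11 = 1
(d/p) = 1, so p splits: (p) = P*P' with e=1, f=1, g=2.
Therefore p is split.

split


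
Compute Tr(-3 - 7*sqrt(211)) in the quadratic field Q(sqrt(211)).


Tr(a + b*sqrt(d)) = (a + b*sqrt(d)) + (a - b*sqrt(d)) = 2a
= 2 * (-3)
= -6

-6


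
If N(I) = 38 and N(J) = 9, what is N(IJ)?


N(IJ) = N(I) * N(J)
= 38 * 9
= 342

342


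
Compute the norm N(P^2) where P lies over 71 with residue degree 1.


N(P^a) = p^(a*f)
= 71^(2*1)
= 71^2
= 5041

5041


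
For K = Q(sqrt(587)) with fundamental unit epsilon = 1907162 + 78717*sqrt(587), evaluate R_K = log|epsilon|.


epsilon = 1907162 + 78717*sqrt(587)
= 3.8143e+06
R = ln(3.8143e+06)
= 15.1543

15.1543


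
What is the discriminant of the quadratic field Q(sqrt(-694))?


For K = Q(sqrt(d)) with d squarefree: disc(K) = d if d = 1 mod 4, and disc(K) = 4d if d = 2 or 3 mod 4.
Here d = -694, and d mod 4 = 2.
d = 2 mod 4, not 1 (O_K = Z[sqrt(d)]), so disc(K) = 4d = 4 * (-694) = -2776

-2776


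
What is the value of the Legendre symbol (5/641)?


p = 641 is prime, so compute (5/641) with the reciprocity algorithm (Jacobi-symbol steps: pull out 2s via (2/n), flip via reciprocity, reduce):
  reciprocity: (5/641) -> +(641/5)
  reduce: (1/5)
  (1/5) = 1
Product of signs = 1
(5/641) = 1

1


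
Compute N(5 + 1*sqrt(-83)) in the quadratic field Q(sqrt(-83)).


N(a + b*sqrt(d)) = a^2 - d*b^2
= (5)^2 - (-83)*(1)^2
= 25 + 83
= 108

108


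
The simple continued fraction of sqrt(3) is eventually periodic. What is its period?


Run the CF algorithm for sqrt(3).
a_0 = floor(sqrt(3)) = 1; set m_0=0, q_0=1.
Recurrence: m' = q*a - m,  q' = (d - m'^2)/q,  a' = floor((a_0 + m')/q').
  step 1: m=1, q=2, a=1
  step 2: m=1, q=1, a=2
a_2 = 2*a_0 = 2, so the period closes here.
sqrt(3) = [1; 1, 2]
Period length = 2

2


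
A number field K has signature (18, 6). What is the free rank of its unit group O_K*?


By Dirichlet's unit theorem:
rank = r1 + r2 - 1
= 18 + 6 - 1
= 23

23


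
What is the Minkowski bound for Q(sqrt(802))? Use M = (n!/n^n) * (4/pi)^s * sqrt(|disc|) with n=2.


d = 802, d mod 4 = 2, so disc(K) = 4d = 3208; |disc(K)| = 3208
Real quadratic field, so n = 2, s = r2 = 0, r1 = 2
M = (n!/n^n) * (4/pi)^s * sqrt(|disc(K)|) = (2!/2^2) * (4/pi)^0 * sqrt(3208)
= 0.5 * 1.000000 * 56.639209
= 28.3196

28.3196


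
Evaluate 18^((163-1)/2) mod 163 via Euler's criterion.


p = 163 is prime and the exponent is (p-1)/2 = 81, so by Euler's criterion 18^81 = (18/163) = +1 or -1 mod 163.
Compute by square-and-multiply:
  81 = 64 + 16 + 1 (binary 1010001)
  Repeated squaring mod 163: 18^1 = 18, 18^2 = 161, 18^4 = 4, 18^8 = 16, 18^16 = 93, 18^32 = 10, 18^64 = 100
  18^81 = 18^64 * 18^16 * 18^1 = 100 * 93 * 18 mod 163
    100 * 93 = 9300 = 9 mod 163
    9 * 18 = 162 = 162 mod 163
  18^81 = 162 mod 163
Result 162 = p - 1 = -1 mod 163: 18 is a quadratic non-residue mod 163. As a residue in [0, p-1] the value is 162.
18^81 mod 163 = 162

162


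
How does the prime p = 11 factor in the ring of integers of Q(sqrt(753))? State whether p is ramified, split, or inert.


K = Q(sqrt(753)). Since d mod 4 = 1, disc(K) = 753.
Check p | disc: 753 mod 11 = 5.
p does not divide disc. Compute Legendre symbol (d/p):
5^((11-1)/2) mod 11 = 1
(d/p) = 1, so p splits: (p) = P*P' with e=1, f=1, g=2.
Therefore p is split.

split


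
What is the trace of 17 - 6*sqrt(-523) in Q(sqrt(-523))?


Tr(a + b*sqrt(d)) = (a + b*sqrt(d)) + (a - b*sqrt(d)) = 2a
= 2 * (17)
= 34

34


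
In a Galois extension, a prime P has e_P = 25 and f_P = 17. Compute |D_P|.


|D_P| = e * f
= 25 * 17
= 425

425


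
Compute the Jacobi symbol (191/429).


Compute (191/429) via quadratic reciprocity:
  reciprocity: (191/429) -> +(429/191)
  reduce: (47/191)
  reciprocity: (47/191) -> -(191/47)
  reduce: (3/47)
  reciprocity: (3/47) -> -(47/3)
  reduce: (2/3)
  pull out 2: (2/3) = -1  (since 3 mod 8 = 3)
  (1/3) = 1
Product of signs = -1

-1


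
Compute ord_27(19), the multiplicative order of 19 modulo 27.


We want ord_27(19), the smallest k >= 1 with 19^k = 1 mod 27.
n = 27 = 3^3, phi(27) = 18; the order divides phi(n).
Divisors of 18: 1, 2, 3, 6, 9, 18
Repeated squaring mod 27: 19^1 = 19, 19^2 = 10, 19^4 = 19, 19^8 = 10, 19^16 = 19
Test divisors in increasing order:
  k=1: 19^1 = 19 mod 27
  k=2: 19^2 = 10 mod 27
  k=3: 19^3 = 10 * 19 = 1 mod 27  <- first divisor giving 1
Order = 3

3


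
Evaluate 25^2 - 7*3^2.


x^2 - d*y^2
= 25^2 - 7*3^2
= 625 - 63
= 562

562


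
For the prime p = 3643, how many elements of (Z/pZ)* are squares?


For prime p, the number of non-zero quadratic residues is (p-1)/2.
= (3643-1)/2
= 1821

1821


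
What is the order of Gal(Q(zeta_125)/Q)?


|Gal(Q(zeta_125)/Q)| = phi(125)
= 100

100


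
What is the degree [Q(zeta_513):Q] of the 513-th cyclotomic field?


The degree equals Euler's totient phi(513).
513 = 3^3 * 19
phi(513) = 324

324


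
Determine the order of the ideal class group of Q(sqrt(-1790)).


K = Q(sqrt(-1790)). d mod 4 = 2, so D = disc(K) = 4d = -7160
h(K) equals the number of primitive reduced positive-definite forms (a, b, c) = a*x^2 + b*x*y + c*y^2 with b^2 - 4ac = D,
where reduced means |b| <= a <= c, with b >= 0 whenever |b| = a or a = c, and primitive means gcd(a, b, c) = 1.
Reduced forces 3a^2 <= |D| = 7160, so 1 <= a <= 48; b must have the parity of D, and c = (b^2 - D)/(4a) must be an integer >= a.
Enumerate a = 1..48, b in [-a, a]:
  a=1: (1, 0, 1790)  [1]
  a=2: (2, 0, 895)  [1]
  a=3: (3, -2, 597), (3, 2, 597)  [2]
  a=4: none
  a=5: (5, 0, 358)  [1]
  a=6: (6, -4, 299), (6, 4, 299)  [2]
  a=7: (7, -6, 257), (7, 6, 257)  [2]
  a=8: none
  a=9: (9, -2, 199), (9, 2, 199)  [2]
  a=10: (10, 0, 179)  [1]
  a=11: (11, -10, 165), (11, 10, 165)  [2]
  a=12: none
  a=13: (13, -4, 138), (13, 4, 138)  [2]
  a=14: (14, -8, 129), (14, 8, 129)  [2]
  a=15: (15, -10, 121), (15, 10, 121)  [2]
  a=16..17: none
  a=18: (18, -16, 103), (18, 16, 103)  [2]
  a=19..20: none
  a=21: (21, -20, 90), (21, -8, 86), (21, 8, 86), (21, 20, 90)  [4]
  a=22: (22, -12, 83), (22, 12, 83)  [2]
  a=23: (23, -4, 78), (23, 4, 78)  [2]
  a=24..25: none
  a=26: (26, -4, 69), (26, 4, 69)  [2]
  a=27: (27, -20, 70), (27, 20, 70)  [2]
  a=28..29: none
  a=30: (30, -20, 63), (30, 20, 63)  [2]
  a=31: (31, -30, 65), (31, 30, 65)  [2]
  a=32: none
  a=33: (33, -32, 62), (33, -10, 55), (33, 10, 55), (33, 32, 62)  [4]
  a=34: none
  a=35: (35, -20, 54), (35, 20, 54)  [2]
  a=36..38: none
  a=39: (39, -22, 49), (39, -4, 46), (39, 4, 46), (39, 22, 49)  [4]
  a=40..41: none
  a=42: (42, -20, 45), (42, -8, 43), (42, 8, 43), (42, 20, 45)  [4]
  a=43..48: none
Total reduced forms: 1 + 1 + 2 + 1 + 2 + 2 + 2 + 1 + 2 + 2 + 2 + 2 + 2 + 4 + 2 + 2 + 2 + 2 + 2 + 2 + 4 + 2 + 4 + 4 = 52
h = 52

52


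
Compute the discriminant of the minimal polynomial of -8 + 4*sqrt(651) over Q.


The element -8 + 4*sqrt(651) has minimal polynomial:
x^2 + 16*x - 10352
Discriminant = (16)^2 - 4*(-10352)
= 256 + 41408
= 41664

41664


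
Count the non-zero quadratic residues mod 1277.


For prime p, the number of non-zero quadratic residues is (p-1)/2.
= (1277-1)/2
= 638

638


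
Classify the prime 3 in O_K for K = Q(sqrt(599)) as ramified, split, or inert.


K = Q(sqrt(599)). Since d mod 4 = 3, disc(K) = 2396.
Check p | disc: 2396 mod 3 = 2.
p does not divide disc. Compute Legendre symbol (d/p):
2^((3-1)/2) mod 3 = -1
(d/p) = -1, so p is inert: (p) stays prime with e=1, f=2, g=1.
Therefore p is inert.

inert


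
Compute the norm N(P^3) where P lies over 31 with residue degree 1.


N(P^a) = p^(a*f)
= 31^(3*1)
= 31^3
= 29791

29791


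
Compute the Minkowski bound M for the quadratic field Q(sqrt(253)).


d = 253, d mod 4 = 1, so disc(K) = d = 253; |disc(K)| = 253
Real quadratic field, so n = 2, s = r2 = 0, r1 = 2
M = (n!/n^n) * (4/pi)^s * sqrt(|disc(K)|) = (2!/2^2) * (4/pi)^0 * sqrt(253)
= 0.5 * 1.000000 * 15.905974
= 7.9530

7.9530


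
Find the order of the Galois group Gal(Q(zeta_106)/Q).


|Gal(Q(zeta_106)/Q)| = phi(106)
= 52

52


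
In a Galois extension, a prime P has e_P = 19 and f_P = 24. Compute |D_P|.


|D_P| = e * f
= 19 * 24
= 456

456


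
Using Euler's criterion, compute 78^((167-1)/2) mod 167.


p = 167 is prime and the exponent is (p-1)/2 = 83, so by Euler's criterion 78^83 = (78/167) = +1 or -1 mod 167.
Compute by square-and-multiply:
  83 = 64 + 16 + 2 + 1 (binary 1010011)
  Repeated squaring mod 167: 78^1 = 78, 78^2 = 72, 78^4 = 7, 78^8 = 49, 78^16 = 63, 78^32 = 128, 78^64 = 18
  78^83 = 78^64 * 78^16 * 78^2 * 78^1 = 18 * 63 * 72 * 78 mod 167
    18 * 63 = 1134 = 132 mod 167
    132 * 72 = 9504 = 152 mod 167
    152 * 78 = 11856 = 166 mod 167
  78^83 = 166 mod 167
Result 166 = p - 1 = -1 mod 167: 78 is a quadratic non-residue mod 167. As a residue in [0, p-1] the value is 166.
78^83 mod 167 = 166

166


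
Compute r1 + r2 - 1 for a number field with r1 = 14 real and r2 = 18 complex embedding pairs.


By Dirichlet's unit theorem:
rank = r1 + r2 - 1
= 14 + 18 - 1
= 31

31


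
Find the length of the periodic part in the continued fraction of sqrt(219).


Run the CF algorithm for sqrt(219).
a_0 = floor(sqrt(219)) = 14; set m_0=0, q_0=1.
Recurrence: m' = q*a - m,  q' = (d - m'^2)/q,  a' = floor((a_0 + m')/q').
  step 1: m=14, q=23, a=1
  step 2: m=9, q=6, a=3
  step 3: m=9, q=23, a=1
  step 4: m=14, q=1, a=28
a_4 = 2*a_0 = 28, so the period closes here.
sqrt(219) = [14; 1, 3, 1, 28]
Period length = 4

4


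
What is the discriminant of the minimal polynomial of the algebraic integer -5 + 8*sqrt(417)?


The element -5 + 8*sqrt(417) has minimal polynomial:
x^2 + 10*x - 26663
Discriminant = (10)^2 - 4*(-26663)
= 100 + 106652
= 106752

106752


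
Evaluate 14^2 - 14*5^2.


x^2 - d*y^2
= 14^2 - 14*5^2
= 196 - 350
= -154

-154


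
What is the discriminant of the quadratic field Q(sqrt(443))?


For K = Q(sqrt(d)) with d squarefree: disc(K) = d if d = 1 mod 4, and disc(K) = 4d if d = 2 or 3 mod 4.
Here d = 443, and d mod 4 = 3.
d = 3 mod 4, not 1 (O_K = Z[sqrt(d)]), so disc(K) = 4d = 4 * (443) = 1772

1772


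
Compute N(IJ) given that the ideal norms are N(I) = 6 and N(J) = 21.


N(IJ) = N(I) * N(J)
= 6 * 21
= 126

126


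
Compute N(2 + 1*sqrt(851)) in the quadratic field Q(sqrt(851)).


N(a + b*sqrt(d)) = a^2 - d*b^2
= (2)^2 - (851)*(1)^2
= 4 - 851
= -847

-847


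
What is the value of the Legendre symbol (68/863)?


p = 863 is prime, so compute (68/863) with the reciprocity algorithm (Jacobi-symbol steps: pull out 2s via (2/n), flip via reciprocity, reduce):
  pull out 2: (2/863) = +1  (since 863 mod 8 = 7)
  pull out 2: (2/863) = +1  (since 863 mod 8 = 7)
  reciprocity: (17/863) -> +(863/17)
  reduce: (13/17)
  reciprocity: (13/17) -> +(17/13)
  reduce: (4/13)
  pull out 2: (2/13) = -1  (since 13 mod 8 = 5)
  pull out 2: (2/13) = -1  (since 13 mod 8 = 5)
  (1/13) = 1
Product of signs = 1
(68/863) = 1

1


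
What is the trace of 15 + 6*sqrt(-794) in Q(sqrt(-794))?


Tr(a + b*sqrt(d)) = (a + b*sqrt(d)) + (a - b*sqrt(d)) = 2a
= 2 * (15)
= 30

30


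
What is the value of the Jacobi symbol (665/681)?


Compute (665/681) via quadratic reciprocity:
  reciprocity: (665/681) -> +(681/665)
  reduce: (16/665)
  pull out 2: (2/665) = +1  (since 665 mod 8 = 1)
  pull out 2: (2/665) = +1  (since 665 mod 8 = 1)
  pull out 2: (2/665) = +1  (since 665 mod 8 = 1)
  pull out 2: (2/665) = +1  (since 665 mod 8 = 1)
  (1/665) = 1
Product of signs = 1

1


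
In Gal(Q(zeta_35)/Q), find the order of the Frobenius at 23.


The Frobenius at p in Gal(Q(zeta_n)/Q) = (Z/nZ)* is the class of p, so its order is ord_35(23), the smallest k >= 1 with 23^k = 1 mod 35.
n = 35 = 5 * 7, phi(35) = 24; the order divides phi(n).
Divisors of 24: 1, 2, 3, 4, 6, 8, 12, 24
Repeated squaring mod 35: 23^1 = 23, 23^2 = 4, 23^4 = 16, 23^8 = 11, 23^16 = 16
Test divisors in increasing order:
  k=1: 23^1 = 23 mod 35
  k=2: 23^2 = 4 mod 35
  k=3: 23^3 = 4 * 23 = 22 mod 35
  k=4: 23^4 = 16 mod 35
  k=6: 23^6 = 16 * 4 = 29 mod 35
  k=8: 23^8 = 11 mod 35
  k=12: 23^12 = 11 * 16 = 1 mod 35  <- first divisor giving 1
Order = 12

12


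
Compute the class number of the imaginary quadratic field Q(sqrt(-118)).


K = Q(sqrt(-118)). d mod 4 = 2, so D = disc(K) = 4d = -472
h(K) equals the number of primitive reduced positive-definite forms (a, b, c) = a*x^2 + b*x*y + c*y^2 with b^2 - 4ac = D,
where reduced means |b| <= a <= c, with b >= 0 whenever |b| = a or a = c, and primitive means gcd(a, b, c) = 1.
Reduced forces 3a^2 <= |D| = 472, so 1 <= a <= 12; b must have the parity of D, and c = (b^2 - D)/(4a) must be an integer >= a.
Enumerate a = 1..12, b in [-a, a]:
  a=1: (1, 0, 118)  [1]
  a=2: (2, 0, 59)  [1]
  a=3..6: none
  a=7: (7, -2, 17), (7, 2, 17)  [2]
  a=8..10: none
  a=11: (11, -10, 13), (11, 10, 13)  [2]
  a=12: none
Total reduced forms: 1 + 1 + 2 + 2 = 6
h = 6

6


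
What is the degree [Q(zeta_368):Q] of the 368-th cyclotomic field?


The degree equals Euler's totient phi(368).
368 = 2^4 * 23
phi(368) = 176

176


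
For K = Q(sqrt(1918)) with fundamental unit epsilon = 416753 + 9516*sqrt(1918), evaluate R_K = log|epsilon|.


epsilon = 416753 + 9516*sqrt(1918)
= 833506.0000
R = ln(833506.0000)
= 13.6334

13.6334


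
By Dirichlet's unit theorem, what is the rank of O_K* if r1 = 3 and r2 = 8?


By Dirichlet's unit theorem:
rank = r1 + r2 - 1
= 3 + 8 - 1
= 10

10


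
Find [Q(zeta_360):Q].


The degree equals Euler's totient phi(360).
360 = 2^3 * 3^2 * 5
phi(360) = 96

96


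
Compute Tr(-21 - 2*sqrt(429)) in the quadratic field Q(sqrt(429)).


Tr(a + b*sqrt(d)) = (a + b*sqrt(d)) + (a - b*sqrt(d)) = 2a
= 2 * (-21)
= -42

-42


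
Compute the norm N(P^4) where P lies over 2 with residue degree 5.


N(P^a) = p^(a*f)
= 2^(4*5)
= 2^20
= 1048576

1048576


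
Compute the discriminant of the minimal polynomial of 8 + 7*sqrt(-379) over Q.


The element 8 + 7*sqrt(-379) has minimal polynomial:
x^2 - 16*x + 18635
Discriminant = (-16)^2 - 4*(18635)
= 256 - 74540
= -74284

-74284


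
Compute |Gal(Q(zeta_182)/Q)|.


|Gal(Q(zeta_182)/Q)| = phi(182)
= 72

72


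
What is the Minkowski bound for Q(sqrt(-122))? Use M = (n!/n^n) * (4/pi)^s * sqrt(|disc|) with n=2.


d = -122, d mod 4 = 2, so disc(K) = 4d = -488; |disc(K)| = 488
Imaginary quadratic field, so n = 2, s = r2 = 1, r1 = 0
M = (n!/n^n) * (4/pi)^s * sqrt(|disc(K)|) = (2!/2^2) * (4/pi)^1 * sqrt(488)
= 0.5 * 1.273240 * 22.090722
= 14.0634

14.0634


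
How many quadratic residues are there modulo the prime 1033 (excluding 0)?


For prime p, the number of non-zero quadratic residues is (p-1)/2.
= (1033-1)/2
= 516

516


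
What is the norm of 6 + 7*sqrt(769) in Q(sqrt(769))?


N(a + b*sqrt(d)) = a^2 - d*b^2
= (6)^2 - (769)*(7)^2
= 36 - 37681
= -37645

-37645


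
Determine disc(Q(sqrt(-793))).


For K = Q(sqrt(d)) with d squarefree: disc(K) = d if d = 1 mod 4, and disc(K) = 4d if d = 2 or 3 mod 4.
Here d = -793, and d mod 4 = 3.
d = 3 mod 4, not 1 (O_K = Z[sqrt(d)]), so disc(K) = 4d = 4 * (-793) = -3172

-3172


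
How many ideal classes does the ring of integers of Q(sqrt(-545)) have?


K = Q(sqrt(-545)). d mod 4 = 3, so D = disc(K) = 4d = -2180
h(K) equals the number of primitive reduced positive-definite forms (a, b, c) = a*x^2 + b*x*y + c*y^2 with b^2 - 4ac = D,
where reduced means |b| <= a <= c, with b >= 0 whenever |b| = a or a = c, and primitive means gcd(a, b, c) = 1.
Reduced forces 3a^2 <= |D| = 2180, so 1 <= a <= 26; b must have the parity of D, and c = (b^2 - D)/(4a) must be an integer >= a.
Enumerate a = 1..26, b in [-a, a]:
  a=1: (1, 0, 545)  [1]
  a=2: (2, 2, 273)  [1]
  a=3: (3, -2, 182), (3, 2, 182)  [2]
  a=4: none
  a=5: (5, 0, 109)  [1]
  a=6: (6, -2, 91), (6, 2, 91)  [2]
  a=7: (7, -2, 78), (7, 2, 78)  [2]
  a=8: none
  a=9: (9, -4, 61), (9, 4, 61)  [2]
  a=10: (10, 10, 57)  [1]
  a=11: (11, -8, 51), (11, 8, 51)  [2]
  a=12: none
  a=13: (13, -2, 42), (13, 2, 42)  [2]
  a=14: (14, -2, 39), (14, 2, 39)  [2]
  a=15: (15, -10, 38), (15, 10, 38)  [2]
  a=16: none
  a=17: (17, -8, 33), (17, 8, 33)  [2]
  a=18: (18, -14, 33), (18, 14, 33)  [2]
  a=19: (19, -10, 30), (19, 10, 30)  [2]
  a=20: none
  a=21: (21, -16, 29), (21, -2, 26), (21, 2, 26), (21, 16, 29)  [4]
  a=22: (22, -14, 27), (22, 14, 27)  [2]
  a=23..26: none
Total reduced forms: 1 + 1 + 2 + 1 + 2 + 2 + 2 + 1 + 2 + 2 + 2 + 2 + 2 + 2 + 2 + 4 + 2 = 32
h = 32

32


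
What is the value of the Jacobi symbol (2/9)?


Compute (2/9) via quadratic reciprocity:
  pull out 2: (2/9) = +1  (since 9 mod 8 = 1)
  (1/9) = 1
Product of signs = 1

1


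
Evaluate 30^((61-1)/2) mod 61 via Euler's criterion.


p = 61 is prime and the exponent is (p-1)/2 = 30, so by Euler's criterion 30^30 = (30/61) = +1 or -1 mod 61.
Compute by square-and-multiply:
  30 = 16 + 8 + 4 + 2 (binary 11110)
  Repeated squaring mod 61: 30^1 = 30, 30^2 = 46, 30^4 = 42, 30^8 = 56, 30^16 = 25
  30^30 = 30^16 * 30^8 * 30^4 * 30^2 = 25 * 56 * 42 * 46 mod 61
    25 * 56 = 1400 = 58 mod 61
    58 * 42 = 2436 = 57 mod 61
    57 * 46 = 2622 = 60 mod 61
  30^30 = 60 mod 61
Result 60 = p - 1 = -1 mod 61: 30 is a quadratic non-residue mod 61. As a residue in [0, p-1] the value is 60.
30^30 mod 61 = 60

60


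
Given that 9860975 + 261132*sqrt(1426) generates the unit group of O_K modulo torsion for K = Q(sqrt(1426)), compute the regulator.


epsilon = 9860975 + 261132*sqrt(1426)
= 1.9722e+07
R = ln(1.9722e+07)
= 16.7972

16.7972


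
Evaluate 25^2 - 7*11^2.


x^2 - d*y^2
= 25^2 - 7*11^2
= 625 - 847
= -222

-222


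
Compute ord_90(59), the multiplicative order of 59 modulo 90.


We want ord_90(59), the smallest k >= 1 with 59^k = 1 mod 90.
n = 90 = 2 * 3^2 * 5, phi(90) = 24; the order divides phi(n).
Divisors of 24: 1, 2, 3, 4, 6, 8, 12, 24
Repeated squaring mod 90: 59^1 = 59, 59^2 = 61, 59^4 = 31, 59^8 = 61, 59^16 = 31
Test divisors in increasing order:
  k=1: 59^1 = 59 mod 90
  k=2: 59^2 = 61 mod 90
  k=3: 59^3 = 61 * 59 = 89 mod 90
  k=4: 59^4 = 31 mod 90
  k=6: 59^6 = 31 * 61 = 1 mod 90  <- first divisor giving 1
Order = 6

6


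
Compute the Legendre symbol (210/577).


p = 577 is prime, so compute (210/577) with the reciprocity algorithm (Jacobi-symbol steps: pull out 2s via (2/n), flip via reciprocity, reduce):
  pull out 2: (2/577) = +1  (since 577 mod 8 = 1)
  reciprocity: (105/577) -> +(577/105)
  reduce: (52/105)
  pull out 2: (2/105) = +1  (since 105 mod 8 = 1)
  pull out 2: (2/105) = +1  (since 105 mod 8 = 1)
  reciprocity: (13/105) -> +(105/13)
  reduce: (1/13)
  (1/13) = 1
Product of signs = 1
(210/577) = 1

1


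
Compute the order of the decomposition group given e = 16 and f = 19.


|D_P| = e * f
= 16 * 19
= 304

304
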